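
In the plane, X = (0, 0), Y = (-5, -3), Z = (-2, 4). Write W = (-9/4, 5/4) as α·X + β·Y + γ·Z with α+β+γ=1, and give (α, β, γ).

Signed area of the reference triangle: [XYZ] = ½·(0·(-3−4) + (-5)·(4−0) + (-2)·(0−(-3))) = ½·(0 − 20 − 6) = -13.
[WYZ] = ½·((-9/4)·(-3−4) + (-5)·(4−(5/4)) + (-2)·(5/4−(-3))) = ½·(63/4 − 55/4 − 17/2) = -13/4, so the X-coordinate is (-13/4)/(-13) = 1/4.
[XWZ] = ½·(0·(5/4−4) + (-9/4)·(4−0) + (-2)·(0−(5/4))) = ½·(0 − 9 + 5/2) = -13/4, so the Y-coordinate is 1/4.
[XYW] = ½·(0·(-3−(5/4)) + (-5)·(5/4−0) + (-9/4)·(0−(-3))) = ½·(0 − 25/4 − 27/4) = -13/2, so the Z-coordinate is 1/2.
Check: 1/4 + 1/4 + 1/2 = 1.

(1/4, 1/4, 1/2)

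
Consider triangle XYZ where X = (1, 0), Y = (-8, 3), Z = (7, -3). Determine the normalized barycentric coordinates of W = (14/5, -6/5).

Signed area of the reference triangle: [XYZ] = ½·(1·(3−(-3)) + (-8)·(-3−0) + 7·(0−3)) = ½·(6 + 24 − 21) = 9/2.
[WYZ] = ½·((14/5)·(3−(-3)) + (-8)·(-3−(-6/5)) + 7·(-6/5−3)) = ½·(84/5 + 72/5 − 147/5) = 9/10, so the X-coordinate is (9/10)/(9/2) = 1/5.
[XWZ] = ½·(1·(-6/5−(-3)) + (14/5)·(-3−0) + 7·(0−(-6/5))) = ½·(9/5 − 42/5 + 42/5) = 9/10, so the Y-coordinate is 1/5.
[XYW] = ½·(1·(3−(-6/5)) + (-8)·(-6/5−0) + (14/5)·(0−3)) = ½·(21/5 + 48/5 − 42/5) = 27/10, so the Z-coordinate is 3/5.

(1/5, 1/5, 3/5)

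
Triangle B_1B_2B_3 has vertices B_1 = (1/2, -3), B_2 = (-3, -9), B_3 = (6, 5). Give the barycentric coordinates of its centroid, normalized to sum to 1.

The centroid is the average of the vertices, so each weight is 1/3.

(1/3, 1/3, 1/3)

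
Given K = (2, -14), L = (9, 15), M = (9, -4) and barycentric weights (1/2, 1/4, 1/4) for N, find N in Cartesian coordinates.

N = (1/2)·K + (1/4)·L + (1/4)·M.
x-coordinate: (1/2)·2 + (1/4)·9 + (1/4)·9 = 11/2.
y-coordinate: (1/2)·(-14) + (1/4)·15 + (1/4)·(-4) = -17/4.

(11/2, -17/4)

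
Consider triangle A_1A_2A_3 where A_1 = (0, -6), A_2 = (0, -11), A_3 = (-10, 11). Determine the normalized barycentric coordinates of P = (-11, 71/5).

(1/5, -3/10, 11/10)

Signed area of the reference triangle: [A_1A_2A_3] = ½·(0·(-11−11) + 0·(11−(-6)) + (-10)·(-6−(-11))) = ½·(0 + 0 − 50) = -25.
[PA_2A_3] = ½·((-11)·(-11−11) + 0·(11−(71/5)) + (-10)·(71/5−(-11))) = ½·(242 + 0 − 252) = -5, so the A_1-coordinate is (-5)/(-25) = 1/5.
[A_1PA_3] = ½·(0·(71/5−11) + (-11)·(11−(-6)) + (-10)·(-6−(71/5))) = ½·(0 − 187 + 202) = 15/2, so the A_2-coordinate is -3/10.
[A_1A_2P] = ½·(0·(-11−(71/5)) + 0·(71/5−(-6)) + (-11)·(-6−(-11))) = ½·(0 + 0 − 55) = -55/2, so the A_3-coordinate is 11/10.
Check: 1/5 − 3/10 + 11/10 = 1.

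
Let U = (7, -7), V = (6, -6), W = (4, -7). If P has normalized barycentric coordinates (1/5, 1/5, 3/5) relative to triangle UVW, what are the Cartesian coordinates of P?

P = (1/5)·U + (1/5)·V + (3/5)·W.
x-coordinate: (1/5)·7 + (1/5)·6 + (3/5)·4 = 5.
y-coordinate: (1/5)·(-7) + (1/5)·(-6) + (3/5)·(-7) = -34/5.

(5, -34/5)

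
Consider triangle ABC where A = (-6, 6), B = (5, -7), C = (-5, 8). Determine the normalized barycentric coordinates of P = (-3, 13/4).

(1/2, 1/4, 1/4)

Signed area of the reference triangle: [ABC] = ½·((-6)·(-7−8) + 5·(8−6) + (-5)·(6−(-7))) = ½·(90 + 10 − 65) = 35/2.
[PBC] = ½·((-3)·(-7−8) + 5·(8−(13/4)) + (-5)·(13/4−(-7))) = ½·(45 + 95/4 − 205/4) = 35/4, so the A-coordinate is (35/4)/(35/2) = 1/2.
[APC] = ½·((-6)·(13/4−8) + (-3)·(8−6) + (-5)·(6−(13/4))) = ½·(57/2 − 6 − 55/4) = 35/8, so the B-coordinate is 1/4.
[ABP] = ½·((-6)·(-7−(13/4)) + 5·(13/4−6) + (-3)·(6−(-7))) = ½·(123/2 − 55/4 − 39) = 35/8, so the C-coordinate is 1/4.
Check: 1/2 + 1/4 + 1/4 = 1.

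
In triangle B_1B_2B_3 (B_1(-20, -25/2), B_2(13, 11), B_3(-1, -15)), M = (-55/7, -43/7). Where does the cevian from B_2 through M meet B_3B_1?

Barycentric coordinates of M with respect to B_1B_2B_3: (4/7, 2/7, 1/7).
On side B_3B_1 the B_2-coordinate is zero; dropping M's B_2-weight 2/7 and renormalizing the remaining 1/7 : 4/7 gives weights 1/5, 4/5 on B_3, B_1.
N = (1/5)·(-1, -15) + (4/5)·(-20, -25/2) = (-81/5, -13).

(-81/5, -13)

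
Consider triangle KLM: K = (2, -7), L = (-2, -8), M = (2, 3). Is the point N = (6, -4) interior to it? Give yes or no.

no

Barycentric coordinates of N: (9/5, -1, 1/5).
The three coordinates are positive, negative, positive; a point is interior exactly when all three are positive.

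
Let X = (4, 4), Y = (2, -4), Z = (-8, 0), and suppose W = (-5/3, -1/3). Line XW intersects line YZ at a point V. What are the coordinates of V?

(-32/9, -16/9)

Barycentric coordinates of W with respect to XYZ: (1/4, 1/3, 5/12).
On side YZ the X-coordinate is zero; dropping W's X-weight 1/4 and renormalizing the remaining 1/3 : 5/12 gives weights 4/9, 5/9 on Y, Z.
V = (4/9)·(2, -4) + (5/9)·(-8, 0) = (-32/9, -16/9).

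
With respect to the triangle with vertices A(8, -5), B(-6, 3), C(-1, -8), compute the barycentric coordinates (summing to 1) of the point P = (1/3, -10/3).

(1/3, 1/3, 1/3)

Signed area of the reference triangle: [ABC] = ½·(8·(3−(-8)) + (-6)·(-8−(-5)) + (-1)·(-5−3)) = ½·(88 + 18 + 8) = 57.
[PBC] = ½·((1/3)·(3−(-8)) + (-6)·(-8−(-10/3)) + (-1)·(-10/3−3)) = ½·(11/3 + 28 + 19/3) = 19, so the A-coordinate is 19/57 = 1/3.
[APC] = ½·(8·(-10/3−(-8)) + (1/3)·(-8−(-5)) + (-1)·(-5−(-10/3))) = ½·(112/3 − 1 + 5/3) = 19, so the B-coordinate is 1/3.
[ABP] = ½·(8·(3−(-10/3)) + (-6)·(-10/3−(-5)) + (1/3)·(-5−3)) = ½·(152/3 − 10 − 8/3) = 19, so the C-coordinate is 1/3.
Check: 1/3 + 1/3 + 1/3 = 1.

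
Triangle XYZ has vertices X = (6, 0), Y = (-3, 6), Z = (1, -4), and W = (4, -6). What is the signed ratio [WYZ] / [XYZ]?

[XYZ] = ½·(6·(6−(-4)) + (-3)·(-4−0) + 1·(0−6)) = ½·(60 + 12 − 6) = 33.
[WYZ] = ½·(4·(6−(-4)) + (-3)·(-4−(-6)) + 1·(-6−6)) = ½·(40 − 6 − 12) = 11, so the ratio is 11/33 = 1/3.

1/3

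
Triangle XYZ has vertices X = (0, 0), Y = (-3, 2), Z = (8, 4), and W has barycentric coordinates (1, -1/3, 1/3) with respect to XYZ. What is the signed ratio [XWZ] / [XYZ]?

The signed ratio [XWZ]/[XYZ] equals the barycentric coordinate of W at vertex Y, which is -1/3.

-1/3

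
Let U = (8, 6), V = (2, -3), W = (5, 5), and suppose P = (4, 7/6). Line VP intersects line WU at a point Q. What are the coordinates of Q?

Barycentric coordinates of P with respect to UVW: (1/6, 1/2, 1/3).
On side WU the V-coordinate is zero; dropping P's V-weight 1/2 and renormalizing the remaining 1/3 : 1/6 gives weights 2/3, 1/3 on W, U.
Q = (2/3)·(5, 5) + (1/3)·(8, 6) = (6, 16/3).

(6, 16/3)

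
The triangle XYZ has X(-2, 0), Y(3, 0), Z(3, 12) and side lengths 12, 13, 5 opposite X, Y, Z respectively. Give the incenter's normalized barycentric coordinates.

(2/5, 13/30, 1/6)

The incenter has barycentric coordinates proportional to the opposite side lengths: (12 : 13 : 5).
Normalizing by 12+13+5 = 30 gives (2/5, 13/30, 1/6).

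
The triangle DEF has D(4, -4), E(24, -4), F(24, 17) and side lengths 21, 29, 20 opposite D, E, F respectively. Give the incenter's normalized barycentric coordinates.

The incenter has barycentric coordinates proportional to the opposite side lengths: (21 : 29 : 20).
Normalizing by 21+29+20 = 70 gives (3/10, 29/70, 2/7).

(3/10, 29/70, 2/7)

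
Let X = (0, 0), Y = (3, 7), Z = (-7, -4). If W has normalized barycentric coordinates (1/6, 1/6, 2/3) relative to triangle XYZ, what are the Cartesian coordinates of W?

W = (1/6)·X + (1/6)·Y + (2/3)·Z.
x-coordinate: (1/6)·0 + (1/6)·3 + (2/3)·(-7) = -25/6.
y-coordinate: (1/6)·0 + (1/6)·7 + (2/3)·(-4) = -3/2.

(-25/6, -3/2)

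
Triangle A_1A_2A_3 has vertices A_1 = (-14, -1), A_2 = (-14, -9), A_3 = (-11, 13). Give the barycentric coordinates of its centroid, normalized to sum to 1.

The centroid is the average of the vertices, so each weight is 1/3.

(1/3, 1/3, 1/3)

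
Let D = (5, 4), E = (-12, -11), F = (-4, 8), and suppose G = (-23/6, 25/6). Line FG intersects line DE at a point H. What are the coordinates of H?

Barycentric coordinates of G with respect to DEF: (1/6, 1/6, 2/3).
On side DE the F-coordinate is zero; dropping G's F-weight 2/3 and renormalizing the remaining 1/6 : 1/6 gives weights 1/2, 1/2 on D, E.
H = (1/2)·(5, 4) + (1/2)·(-12, -11) = (-7/2, -7/2).

(-7/2, -7/2)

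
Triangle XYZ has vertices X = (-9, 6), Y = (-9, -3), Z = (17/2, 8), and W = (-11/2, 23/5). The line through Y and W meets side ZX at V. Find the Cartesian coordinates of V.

(-37/8, 13/2)

Barycentric coordinates of W with respect to XYZ: (3/5, 1/5, 1/5).
On side ZX the Y-coordinate is zero; dropping W's Y-weight 1/5 and renormalizing the remaining 1/5 : 3/5 gives weights 1/4, 3/4 on Z, X.
V = (1/4)·(17/2, 8) + (3/4)·(-9, 6) = (-37/8, 13/2).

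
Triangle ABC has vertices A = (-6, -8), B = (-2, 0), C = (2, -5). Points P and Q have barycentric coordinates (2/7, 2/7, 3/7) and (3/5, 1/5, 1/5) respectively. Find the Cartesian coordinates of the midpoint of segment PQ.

(-88/35, -179/35)

Barycentric coordinates of the midpoint are the average: (31/70, 17/70, 11/35).
Converting: (31/70)·A + (17/70)·B + (11/35)·C = (-88/35, -179/35).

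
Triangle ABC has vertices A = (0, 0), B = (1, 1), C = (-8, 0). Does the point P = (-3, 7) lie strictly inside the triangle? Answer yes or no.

Barycentric coordinates of P: (-29/4, 7, 5/4).
The three coordinates are negative, positive, positive; a point is interior exactly when all three are positive.

no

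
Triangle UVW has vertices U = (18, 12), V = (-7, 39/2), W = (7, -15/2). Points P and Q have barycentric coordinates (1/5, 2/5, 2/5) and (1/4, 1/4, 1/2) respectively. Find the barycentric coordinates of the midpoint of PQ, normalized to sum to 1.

(9/40, 13/40, 9/20)

Since both coordinate triples sum to 1, the midpoint's barycentrics are the componentwise average.
(1/5+1/4)/2 = 9/40; similarly 13/40 and 9/20.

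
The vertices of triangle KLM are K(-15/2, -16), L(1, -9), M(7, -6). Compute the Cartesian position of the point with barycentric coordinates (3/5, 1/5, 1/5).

(-29/10, -63/5)

N = (3/5)·K + (1/5)·L + (1/5)·M.
x-coordinate: (3/5)·(-15/2) + (1/5)·1 + (1/5)·7 = -29/10.
y-coordinate: (3/5)·(-16) + (1/5)·(-9) + (1/5)·(-6) = -63/5.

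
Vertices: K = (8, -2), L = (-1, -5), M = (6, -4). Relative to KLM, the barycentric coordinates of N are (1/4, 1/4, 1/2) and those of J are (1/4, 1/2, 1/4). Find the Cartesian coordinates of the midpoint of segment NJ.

(31/8, -31/8)

Barycentric coordinates of the midpoint are the average: (1/4, 3/8, 3/8).
Converting: (1/4)·K + (3/8)·L + (3/8)·M = (31/8, -31/8).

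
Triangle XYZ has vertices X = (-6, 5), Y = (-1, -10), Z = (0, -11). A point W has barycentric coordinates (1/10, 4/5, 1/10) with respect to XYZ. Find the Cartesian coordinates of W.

W = (1/10)·X + (4/5)·Y + (1/10)·Z.
x-coordinate: (1/10)·(-6) + (4/5)·(-1) + (1/10)·0 = -7/5.
y-coordinate: (1/10)·5 + (4/5)·(-10) + (1/10)·(-11) = -43/5.

(-7/5, -43/5)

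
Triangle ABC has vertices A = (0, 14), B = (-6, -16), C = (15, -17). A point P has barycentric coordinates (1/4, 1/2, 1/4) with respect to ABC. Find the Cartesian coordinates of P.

(3/4, -35/4)

P = (1/4)·A + (1/2)·B + (1/4)·C.
x-coordinate: (1/4)·0 + (1/2)·(-6) + (1/4)·15 = 3/4.
y-coordinate: (1/4)·14 + (1/2)·(-16) + (1/4)·(-17) = -35/4.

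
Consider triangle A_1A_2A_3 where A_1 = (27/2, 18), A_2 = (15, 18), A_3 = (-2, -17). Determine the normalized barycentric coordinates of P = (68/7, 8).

Signed area of the reference triangle: [A_1A_2A_3] = ½·((27/2)·(18−(-17)) + 15·(-17−18) + (-2)·(18−18)) = ½·(945/2 − 525 + 0) = -105/4.
[PA_2A_3] = ½·((68/7)·(18−(-17)) + 15·(-17−8) + (-2)·(8−18)) = ½·(340 − 375 + 20) = -15/2, so the A_1-coordinate is (-15/2)/(-105/4) = 2/7.
[A_1PA_3] = ½·((27/2)·(8−(-17)) + (68/7)·(-17−18) + (-2)·(18−8)) = ½·(675/2 − 340 − 20) = -45/4, so the A_2-coordinate is 3/7.
[A_1A_2P] = ½·((27/2)·(18−8) + 15·(8−18) + (68/7)·(18−18)) = ½·(135 − 150 + 0) = -15/2, so the A_3-coordinate is 2/7.

(2/7, 3/7, 2/7)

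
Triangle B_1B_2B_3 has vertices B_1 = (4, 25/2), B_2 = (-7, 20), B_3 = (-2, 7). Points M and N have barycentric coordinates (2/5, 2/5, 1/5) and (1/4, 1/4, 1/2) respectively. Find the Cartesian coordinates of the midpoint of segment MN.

(-67/40, 1041/80)

Barycentric coordinates of the midpoint are the average: (13/40, 13/40, 7/20).
Converting: (13/40)·B_1 + (13/40)·B_2 + (7/20)·B_3 = (-67/40, 1041/80).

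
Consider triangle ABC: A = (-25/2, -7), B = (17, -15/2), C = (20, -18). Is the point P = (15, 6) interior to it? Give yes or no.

Barycentric coordinates of P: (-26/411, 2900/1233, -1589/1233).
The three coordinates are negative, positive, negative; a point is interior exactly when all three are positive.

no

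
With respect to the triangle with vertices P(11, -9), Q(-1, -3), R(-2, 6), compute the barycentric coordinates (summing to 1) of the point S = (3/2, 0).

Signed area of the reference triangle: [PQR] = ½·(11·(-3−6) + (-1)·(6−(-9)) + (-2)·(-9−(-3))) = ½·(-99 − 15 + 12) = -51.
[SQR] = ½·((3/2)·(-3−6) + (-1)·(6−0) + (-2)·(0−(-3))) = ½·(-27/2 − 6 − 6) = -51/4, so the P-coordinate is (-51/4)/(-51) = 1/4.
[PSR] = ½·(11·(0−6) + (3/2)·(6−(-9)) + (-2)·(-9−0)) = ½·(-66 + 45/2 + 18) = -51/4, so the Q-coordinate is 1/4.
[PQS] = ½·(11·(-3−0) + (-1)·(0−(-9)) + (3/2)·(-9−(-3))) = ½·(-33 − 9 − 9) = -51/2, so the R-coordinate is 1/2.
Check: 1/4 + 1/4 + 1/2 = 1.

(1/4, 1/4, 1/2)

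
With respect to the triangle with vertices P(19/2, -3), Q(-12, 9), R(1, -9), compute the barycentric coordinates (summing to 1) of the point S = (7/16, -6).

(1/8, 1/8, 3/4)

Signed area of the reference triangle: [PQR] = ½·((19/2)·(9−(-9)) + (-12)·(-9−(-3)) + 1·(-3−9)) = ½·(171 + 72 − 12) = 231/2.
[SQR] = ½·((7/16)·(9−(-9)) + (-12)·(-9−(-6)) + 1·(-6−9)) = ½·(63/8 + 36 − 15) = 231/16, so the P-coordinate is (231/16)/(231/2) = 1/8.
[PSR] = ½·((19/2)·(-6−(-9)) + (7/16)·(-9−(-3)) + 1·(-3−(-6))) = ½·(57/2 − 21/8 + 3) = 231/16, so the Q-coordinate is 1/8.
[PQS] = ½·((19/2)·(9−(-6)) + (-12)·(-6−(-3)) + (7/16)·(-3−9)) = ½·(285/2 + 36 − 21/4) = 693/8, so the R-coordinate is 3/4.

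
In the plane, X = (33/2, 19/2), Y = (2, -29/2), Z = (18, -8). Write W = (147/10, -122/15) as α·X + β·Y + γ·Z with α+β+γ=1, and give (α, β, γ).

(1/15, 1/5, 11/15)

Signed area of the reference triangle: [XYZ] = ½·((33/2)·(-29/2−(-8)) + 2·(-8−(19/2)) + 18·(19/2−(-29/2))) = ½·(-429/4 − 35 + 432) = 1159/8.
[WYZ] = ½·((147/10)·(-29/2−(-8)) + 2·(-8−(-122/15)) + 18·(-122/15−(-29/2))) = ½·(-1911/20 + 4/15 + 573/5) = 1159/120, so the X-coordinate is (1159/120)/(1159/8) = 1/15.
[XWZ] = ½·((33/2)·(-122/15−(-8)) + (147/10)·(-8−(19/2)) + 18·(19/2−(-122/15))) = ½·(-11/5 − 1029/4 + 1587/5) = 1159/40, so the Y-coordinate is 1/5.
[XYW] = ½·((33/2)·(-29/2−(-122/15)) + 2·(-122/15−(19/2)) + (147/10)·(19/2−(-29/2))) = ½·(-2101/20 − 529/15 + 1764/5) = 12749/120, so the Z-coordinate is 11/15.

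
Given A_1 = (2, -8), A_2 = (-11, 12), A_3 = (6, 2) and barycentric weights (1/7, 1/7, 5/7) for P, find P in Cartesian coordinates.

P = (1/7)·A_1 + (1/7)·A_2 + (5/7)·A_3.
x-coordinate: (1/7)·2 + (1/7)·(-11) + (5/7)·6 = 3.
y-coordinate: (1/7)·(-8) + (1/7)·12 + (5/7)·2 = 2.

(3, 2)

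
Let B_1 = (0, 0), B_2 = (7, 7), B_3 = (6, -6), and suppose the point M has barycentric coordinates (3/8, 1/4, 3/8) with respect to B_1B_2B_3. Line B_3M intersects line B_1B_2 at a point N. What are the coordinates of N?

Line B_3M meets B_1B_2 where the B_3-coordinate vanishes; zeroing M's B_3-weight and renormalizing leaves B_1, B_2-weights 3/8 : 1/4 → (3/5, 2/5).
So N = (3/5)·B_1 + (2/5)·B_2 = (14/5, 14/5).

(14/5, 14/5)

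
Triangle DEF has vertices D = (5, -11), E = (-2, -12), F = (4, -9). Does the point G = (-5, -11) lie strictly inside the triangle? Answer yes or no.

Barycentric coordinates of G: (-1, 4/3, 2/3).
The three coordinates are negative, positive, positive; a point is interior exactly when all three are positive.

no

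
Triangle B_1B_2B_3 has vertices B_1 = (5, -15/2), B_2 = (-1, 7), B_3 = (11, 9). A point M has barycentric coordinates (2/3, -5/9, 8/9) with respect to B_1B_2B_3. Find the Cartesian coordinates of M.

(41/3, -8/9)

M = (2/3)·B_1 + (-5/9)·B_2 + (8/9)·B_3.
x-coordinate: (2/3)·5 + (-5/9)·(-1) + (8/9)·11 = 41/3.
y-coordinate: (2/3)·(-15/2) + (-5/9)·7 + (8/9)·9 = -8/9.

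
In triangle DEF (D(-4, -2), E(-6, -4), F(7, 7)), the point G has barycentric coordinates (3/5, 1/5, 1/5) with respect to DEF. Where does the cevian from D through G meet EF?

(1/2, 3/2)

Line DG meets EF where the D-coordinate vanishes; zeroing G's D-weight and renormalizing leaves E, F-weights 1/5 : 1/5 → (1/2, 1/2).
So H = (1/2)·E + (1/2)·F = (1/2, 3/2).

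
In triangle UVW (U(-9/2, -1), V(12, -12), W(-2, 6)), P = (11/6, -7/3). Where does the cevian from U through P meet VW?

(5, -3)

Barycentric coordinates of P with respect to UVW: (1/3, 1/3, 1/3).
On side VW the U-coordinate is zero; dropping P's U-weight 1/3 and renormalizing the remaining 1/3 : 1/3 gives weights 1/2, 1/2 on V, W.
Q = (1/2)·(12, -12) + (1/2)·(-2, 6) = (5, -3).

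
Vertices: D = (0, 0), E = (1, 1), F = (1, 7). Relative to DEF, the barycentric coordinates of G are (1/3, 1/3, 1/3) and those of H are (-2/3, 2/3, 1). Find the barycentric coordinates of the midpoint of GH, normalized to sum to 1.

Since both coordinate triples sum to 1, the midpoint's barycentrics are the componentwise average.
(1/3+-2/3)/2 = -1/6; similarly 1/2 and 2/3.

(-1/6, 1/2, 2/3)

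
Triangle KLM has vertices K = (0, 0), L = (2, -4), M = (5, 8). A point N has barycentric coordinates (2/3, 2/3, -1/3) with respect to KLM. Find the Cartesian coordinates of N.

N = (2/3)·K + (2/3)·L + (-1/3)·M.
x-coordinate: (2/3)·0 + (2/3)·2 + (-1/3)·5 = -1/3.
y-coordinate: (2/3)·0 + (2/3)·(-4) + (-1/3)·8 = -16/3.

(-1/3, -16/3)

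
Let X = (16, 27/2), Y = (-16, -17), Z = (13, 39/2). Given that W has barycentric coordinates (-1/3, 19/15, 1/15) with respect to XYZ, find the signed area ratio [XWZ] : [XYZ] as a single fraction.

The signed ratio [XWZ]/[XYZ] equals the barycentric coordinate of W at vertex Y, which is 19/15.

19/15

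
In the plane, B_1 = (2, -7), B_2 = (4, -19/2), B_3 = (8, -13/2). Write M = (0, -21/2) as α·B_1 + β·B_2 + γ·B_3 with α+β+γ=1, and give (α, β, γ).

Signed area of the reference triangle: [B_1B_2B_3] = ½·(2·(-19/2−(-13/2)) + 4·(-13/2−(-7)) + 8·(-7−(-19/2))) = ½·(-6 + 2 + 20) = 8.
[MB_2B_3] = ½·(0·(-19/2−(-13/2)) + 4·(-13/2−(-21/2)) + 8·(-21/2−(-19/2))) = ½·(0 + 16 − 8) = 4, so the B_1-coordinate is 4/8 = 1/2.
[B_1MB_3] = ½·(2·(-21/2−(-13/2)) + 0·(-13/2−(-7)) + 8·(-7−(-21/2))) = ½·(-8 + 0 + 28) = 10, so the B_2-coordinate is 5/4.
[B_1B_2M] = ½·(2·(-19/2−(-21/2)) + 4·(-21/2−(-7)) + 0·(-7−(-19/2))) = ½·(2 − 14 + 0) = -6, so the B_3-coordinate is -3/4.
Check: 1/2 + 5/4 − 3/4 = 1.

(1/2, 5/4, -3/4)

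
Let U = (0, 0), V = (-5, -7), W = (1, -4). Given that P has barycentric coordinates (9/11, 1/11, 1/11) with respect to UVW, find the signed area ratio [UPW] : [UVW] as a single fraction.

The signed ratio [UPW]/[UVW] equals the barycentric coordinate of P at vertex V, which is 1/11.

1/11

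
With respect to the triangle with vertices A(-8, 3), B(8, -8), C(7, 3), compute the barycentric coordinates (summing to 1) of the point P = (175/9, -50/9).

(-7/9, 7/9, 1)

Signed area of the reference triangle: [ABC] = ½·((-8)·(-8−3) + 8·(3−3) + 7·(3−(-8))) = ½·(88 + 0 + 77) = 165/2.
[PBC] = ½·((175/9)·(-8−3) + 8·(3−(-50/9)) + 7·(-50/9−(-8))) = ½·(-1925/9 + 616/9 + 154/9) = -385/6, so the A-coordinate is (-385/6)/(165/2) = -7/9.
[APC] = ½·((-8)·(-50/9−3) + (175/9)·(3−3) + 7·(3−(-50/9))) = ½·(616/9 + 0 + 539/9) = 385/6, so the B-coordinate is 7/9.
[ABP] = ½·((-8)·(-8−(-50/9)) + 8·(-50/9−3) + (175/9)·(3−(-8))) = ½·(176/9 − 616/9 + 1925/9) = 165/2, so the C-coordinate is 1.
Check: -7/9 + 7/9 + 1 = 1.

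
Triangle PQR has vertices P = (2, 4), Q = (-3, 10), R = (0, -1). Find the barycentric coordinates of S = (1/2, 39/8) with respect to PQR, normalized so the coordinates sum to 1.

(5/8, 1/4, 1/8)

Signed area of the reference triangle: [PQR] = ½·(2·(10−(-1)) + (-3)·(-1−4) + 0·(4−10)) = ½·(22 + 15 + 0) = 37/2.
[SQR] = ½·((1/2)·(10−(-1)) + (-3)·(-1−(39/8)) + 0·(39/8−10)) = ½·(11/2 + 141/8 + 0) = 185/16, so the P-coordinate is (185/16)/(37/2) = 5/8.
[PSR] = ½·(2·(39/8−(-1)) + (1/2)·(-1−4) + 0·(4−(39/8))) = ½·(47/4 − 5/2 + 0) = 37/8, so the Q-coordinate is 1/4.
[PQS] = ½·(2·(10−(39/8)) + (-3)·(39/8−4) + (1/2)·(4−10)) = ½·(41/4 − 21/8 − 3) = 37/16, so the R-coordinate is 1/8.
Check: 5/8 + 1/4 + 1/8 = 1.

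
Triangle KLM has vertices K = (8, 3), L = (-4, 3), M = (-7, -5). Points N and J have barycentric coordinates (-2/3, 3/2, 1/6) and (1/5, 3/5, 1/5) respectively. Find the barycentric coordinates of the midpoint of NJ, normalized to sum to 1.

Since both coordinate triples sum to 1, the midpoint's barycentrics are the componentwise average.
(-2/3+1/5)/2 = -7/30; similarly 21/20 and 11/60.

(-7/30, 21/20, 11/60)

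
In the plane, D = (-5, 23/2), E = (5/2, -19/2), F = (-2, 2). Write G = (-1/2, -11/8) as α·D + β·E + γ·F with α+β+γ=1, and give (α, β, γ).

Signed area of the reference triangle: [DEF] = ½·((-5)·(-19/2−2) + (5/2)·(2−(23/2)) + (-2)·(23/2−(-19/2))) = ½·(115/2 − 95/4 − 42) = -33/8.
[GEF] = ½·((-1/2)·(-19/2−2) + (5/2)·(2−(-11/8)) + (-2)·(-11/8−(-19/2))) = ½·(23/4 + 135/16 − 65/4) = -33/32, so the D-coordinate is (-33/32)/(-33/8) = 1/4.
[DGF] = ½·((-5)·(-11/8−2) + (-1/2)·(2−(23/2)) + (-2)·(23/2−(-11/8))) = ½·(135/8 + 19/4 − 103/4) = -33/16, so the E-coordinate is 1/2.
[DEG] = ½·((-5)·(-19/2−(-11/8)) + (5/2)·(-11/8−(23/2)) + (-1/2)·(23/2−(-19/2))) = ½·(325/8 − 515/16 − 21/2) = -33/32, so the F-coordinate is 1/4.

(1/4, 1/2, 1/4)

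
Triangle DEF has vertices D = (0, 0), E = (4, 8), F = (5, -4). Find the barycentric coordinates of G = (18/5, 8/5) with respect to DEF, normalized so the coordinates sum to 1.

(1/5, 2/5, 2/5)

Signed area of the reference triangle: [DEF] = ½·(0·(8−(-4)) + 4·(-4−0) + 5·(0−8)) = ½·(0 − 16 − 40) = -28.
[GEF] = ½·((18/5)·(8−(-4)) + 4·(-4−(8/5)) + 5·(8/5−8)) = ½·(216/5 − 112/5 − 32) = -28/5, so the D-coordinate is (-28/5)/(-28) = 1/5.
[DGF] = ½·(0·(8/5−(-4)) + (18/5)·(-4−0) + 5·(0−(8/5))) = ½·(0 − 72/5 − 8) = -56/5, so the E-coordinate is 2/5.
[DEG] = ½·(0·(8−(8/5)) + 4·(8/5−0) + (18/5)·(0−8)) = ½·(0 + 32/5 − 144/5) = -56/5, so the F-coordinate is 2/5.
Check: 1/5 + 2/5 + 2/5 = 1.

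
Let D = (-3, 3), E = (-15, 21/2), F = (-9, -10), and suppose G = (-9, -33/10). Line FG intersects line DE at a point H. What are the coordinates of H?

(-9, 27/4)

Barycentric coordinates of G with respect to DEF: (1/5, 1/5, 3/5).
On side DE the F-coordinate is zero; dropping G's F-weight 3/5 and renormalizing the remaining 1/5 : 1/5 gives weights 1/2, 1/2 on D, E.
H = (1/2)·(-3, 3) + (1/2)·(-15, 21/2) = (-9, 27/4).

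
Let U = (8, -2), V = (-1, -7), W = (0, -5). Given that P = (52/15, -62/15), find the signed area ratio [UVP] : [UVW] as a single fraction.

4/15

[UVW] = ½·(8·(-7−(-5)) + (-1)·(-5−(-2)) + 0·(-2−(-7))) = ½·(-16 + 3 + 0) = -13/2.
[UVP] = ½·(8·(-7−(-62/15)) + (-1)·(-62/15−(-2)) + (52/15)·(-2−(-7))) = ½·(-344/15 + 32/15 + 52/3) = -26/15, so the ratio is (-26/15)/(-13/2) = 4/15.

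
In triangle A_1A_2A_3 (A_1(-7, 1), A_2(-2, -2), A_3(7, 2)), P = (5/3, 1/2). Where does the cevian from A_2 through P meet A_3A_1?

(7/2, 7/4)

Barycentric coordinates of P with respect to A_1A_2A_3: (1/6, 1/3, 1/2).
On side A_3A_1 the A_2-coordinate is zero; dropping P's A_2-weight 1/3 and renormalizing the remaining 1/2 : 1/6 gives weights 3/4, 1/4 on A_3, A_1.
Q = (3/4)·(7, 2) + (1/4)·(-7, 1) = (7/2, 7/4).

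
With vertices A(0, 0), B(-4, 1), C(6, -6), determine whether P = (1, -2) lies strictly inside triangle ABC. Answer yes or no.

Barycentric coordinates of P: (5/18, 1/3, 7/18).
The three coordinates are positive, positive, positive; a point is interior exactly when all three are positive.

yes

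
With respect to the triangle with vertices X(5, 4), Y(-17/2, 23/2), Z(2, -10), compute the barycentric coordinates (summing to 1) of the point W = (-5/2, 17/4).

Signed area of the reference triangle: [XYZ] = ½·(5·(23/2−(-10)) + (-17/2)·(-10−4) + 2·(4−(23/2))) = ½·(215/2 + 119 − 15) = 423/4.
[WYZ] = ½·((-5/2)·(23/2−(-10)) + (-17/2)·(-10−(17/4)) + 2·(17/4−(23/2))) = ½·(-215/4 + 969/8 − 29/2) = 423/16, so the X-coordinate is (423/16)/(423/4) = 1/4.
[XWZ] = ½·(5·(17/4−(-10)) + (-5/2)·(-10−4) + 2·(4−(17/4))) = ½·(285/4 + 35 − 1/2) = 423/8, so the Y-coordinate is 1/2.
[XYW] = ½·(5·(23/2−(17/4)) + (-17/2)·(17/4−4) + (-5/2)·(4−(23/2))) = ½·(145/4 − 17/8 + 75/4) = 423/16, so the Z-coordinate is 1/4.
Check: 1/4 + 1/2 + 1/4 = 1.

(1/4, 1/2, 1/4)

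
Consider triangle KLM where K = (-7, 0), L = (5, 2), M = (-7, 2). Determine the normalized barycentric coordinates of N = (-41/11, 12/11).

(5/11, 3/11, 3/11)

Signed area of the reference triangle: [KLM] = ½·((-7)·(2−2) + 5·(2−0) + (-7)·(0−2)) = ½·(0 + 10 + 14) = 12.
[NLM] = ½·((-41/11)·(2−2) + 5·(2−(12/11)) + (-7)·(12/11−2)) = ½·(0 + 50/11 + 70/11) = 60/11, so the K-coordinate is (60/11)/12 = 5/11.
[KNM] = ½·((-7)·(12/11−2) + (-41/11)·(2−0) + (-7)·(0−(12/11))) = ½·(70/11 − 82/11 + 84/11) = 36/11, so the L-coordinate is 3/11.
[KLN] = ½·((-7)·(2−(12/11)) + 5·(12/11−0) + (-41/11)·(0−2)) = ½·(-70/11 + 60/11 + 82/11) = 36/11, so the M-coordinate is 3/11.
Check: 5/11 + 3/11 + 3/11 = 1.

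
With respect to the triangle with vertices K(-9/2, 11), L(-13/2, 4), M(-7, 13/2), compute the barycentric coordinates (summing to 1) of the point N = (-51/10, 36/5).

Signed area of the reference triangle: [KLM] = ½·((-9/2)·(4−(13/2)) + (-13/2)·(13/2−11) + (-7)·(11−4)) = ½·(45/4 + 117/4 − 49) = -17/4.
[NLM] = ½·((-51/10)·(4−(13/2)) + (-13/2)·(13/2−(36/5)) + (-7)·(36/5−4)) = ½·(51/4 + 91/20 − 112/5) = -51/20, so the K-coordinate is (-51/20)/(-17/4) = 3/5.
[KNM] = ½·((-9/2)·(36/5−(13/2)) + (-51/10)·(13/2−11) + (-7)·(11−(36/5))) = ½·(-63/20 + 459/20 − 133/5) = -17/5, so the L-coordinate is 4/5.
[KLN] = ½·((-9/2)·(4−(36/5)) + (-13/2)·(36/5−11) + (-51/10)·(11−4)) = ½·(72/5 + 247/10 − 357/10) = 17/10, so the M-coordinate is -2/5.
Check: 3/5 + 4/5 − 2/5 = 1.

(3/5, 4/5, -2/5)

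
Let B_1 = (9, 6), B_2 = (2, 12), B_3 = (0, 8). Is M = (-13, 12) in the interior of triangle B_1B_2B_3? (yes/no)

Barycentric coordinates of M: (-3/2, 1/4, 9/4).
The three coordinates are negative, positive, positive; a point is interior exactly when all three are positive.

no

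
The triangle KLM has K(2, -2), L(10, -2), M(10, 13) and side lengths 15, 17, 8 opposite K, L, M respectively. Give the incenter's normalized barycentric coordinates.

(3/8, 17/40, 1/5)

The incenter has barycentric coordinates proportional to the opposite side lengths: (15 : 17 : 8).
Normalizing by 15+17+8 = 40 gives (3/8, 17/40, 1/5).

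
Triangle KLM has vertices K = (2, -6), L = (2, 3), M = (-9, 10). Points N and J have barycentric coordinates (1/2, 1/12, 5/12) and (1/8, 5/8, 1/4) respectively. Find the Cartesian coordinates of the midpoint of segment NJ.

Barycentric coordinates of the midpoint are the average: (5/16, 17/48, 1/3).
Converting: (5/16)·K + (17/48)·L + (1/3)·M = (-5/3, 121/48).

(-5/3, 121/48)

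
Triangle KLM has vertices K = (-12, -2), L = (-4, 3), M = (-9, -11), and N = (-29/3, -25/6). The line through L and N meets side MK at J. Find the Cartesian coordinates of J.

(-54/5, -28/5)

Barycentric coordinates of N with respect to KLM: (1/2, 1/6, 1/3).
On side MK the L-coordinate is zero; dropping N's L-weight 1/6 and renormalizing the remaining 1/3 : 1/2 gives weights 2/5, 3/5 on M, K.
J = (2/5)·(-9, -11) + (3/5)·(-12, -2) = (-54/5, -28/5).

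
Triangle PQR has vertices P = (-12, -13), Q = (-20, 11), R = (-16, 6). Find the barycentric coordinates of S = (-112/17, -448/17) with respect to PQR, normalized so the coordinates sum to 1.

(25/17, -15/17, 7/17)

Signed area of the reference triangle: [PQR] = ½·((-12)·(11−6) + (-20)·(6−(-13)) + (-16)·(-13−11)) = ½·(-60 − 380 + 384) = -28.
[SQR] = ½·((-112/17)·(11−6) + (-20)·(6−(-448/17)) + (-16)·(-448/17−11)) = ½·(-560/17 − 11000/17 + 10160/17) = -700/17, so the P-coordinate is (-700/17)/(-28) = 25/17.
[PSR] = ½·((-12)·(-448/17−6) + (-112/17)·(6−(-13)) + (-16)·(-13−(-448/17))) = ½·(6600/17 − 2128/17 − 3632/17) = 420/17, so the Q-coordinate is -15/17.
[PQS] = ½·((-12)·(11−(-448/17)) + (-20)·(-448/17−(-13)) + (-112/17)·(-13−11)) = ½·(-7620/17 + 4540/17 + 2688/17) = -196/17, so the R-coordinate is 7/17.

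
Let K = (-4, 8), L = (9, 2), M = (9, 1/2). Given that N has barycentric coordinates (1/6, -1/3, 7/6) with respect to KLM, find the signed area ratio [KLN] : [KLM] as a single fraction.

7/6

The signed ratio [KLN]/[KLM] equals the barycentric coordinate of N at vertex M, which is 7/6.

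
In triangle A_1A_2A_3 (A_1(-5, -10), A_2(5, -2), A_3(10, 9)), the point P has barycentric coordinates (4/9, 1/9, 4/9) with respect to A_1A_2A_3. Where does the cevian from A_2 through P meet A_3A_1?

(5/2, -1/2)

Line A_2P meets A_3A_1 where the A_2-coordinate vanishes; zeroing P's A_2-weight and renormalizing leaves A_3, A_1-weights 4/9 : 4/9 → (1/2, 1/2).
So Q = (1/2)·A_3 + (1/2)·A_1 = (5/2, -1/2).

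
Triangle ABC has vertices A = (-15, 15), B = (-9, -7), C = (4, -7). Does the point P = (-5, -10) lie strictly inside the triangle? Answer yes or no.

no

Barycentric coordinates of P: (-3/22, 255/286, 35/143).
The three coordinates are negative, positive, positive; a point is interior exactly when all three are positive.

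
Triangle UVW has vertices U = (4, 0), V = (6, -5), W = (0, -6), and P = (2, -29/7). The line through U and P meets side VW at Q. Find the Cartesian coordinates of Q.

Barycentric coordinates of P with respect to UVW: (2/7, 1/7, 4/7).
On side VW the U-coordinate is zero; dropping P's U-weight 2/7 and renormalizing the remaining 1/7 : 4/7 gives weights 1/5, 4/5 on V, W.
Q = (1/5)·(6, -5) + (4/5)·(0, -6) = (6/5, -29/5).

(6/5, -29/5)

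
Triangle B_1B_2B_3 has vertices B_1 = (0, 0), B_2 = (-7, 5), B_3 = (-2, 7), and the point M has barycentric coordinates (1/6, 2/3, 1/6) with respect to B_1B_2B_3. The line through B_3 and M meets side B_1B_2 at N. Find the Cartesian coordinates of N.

Line B_3M meets B_1B_2 where the B_3-coordinate vanishes; zeroing M's B_3-weight and renormalizing leaves B_1, B_2-weights 1/6 : 2/3 → (1/5, 4/5).
So N = (1/5)·B_1 + (4/5)·B_2 = (-28/5, 4).

(-28/5, 4)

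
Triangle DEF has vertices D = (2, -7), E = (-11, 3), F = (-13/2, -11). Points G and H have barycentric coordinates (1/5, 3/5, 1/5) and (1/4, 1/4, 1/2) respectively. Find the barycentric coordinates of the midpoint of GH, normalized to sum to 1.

Since both coordinate triples sum to 1, the midpoint's barycentrics are the componentwise average.
(1/5+1/4)/2 = 9/40; similarly 17/40 and 7/20.

(9/40, 17/40, 7/20)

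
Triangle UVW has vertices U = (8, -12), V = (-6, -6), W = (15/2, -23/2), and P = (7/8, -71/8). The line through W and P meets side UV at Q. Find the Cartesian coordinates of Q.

(-4/3, -8)

Barycentric coordinates of P with respect to UVW: (1/4, 1/2, 1/4).
On side UV the W-coordinate is zero; dropping P's W-weight 1/4 and renormalizing the remaining 1/4 : 1/2 gives weights 1/3, 2/3 on U, V.
Q = (1/3)·(8, -12) + (2/3)·(-6, -6) = (-4/3, -8).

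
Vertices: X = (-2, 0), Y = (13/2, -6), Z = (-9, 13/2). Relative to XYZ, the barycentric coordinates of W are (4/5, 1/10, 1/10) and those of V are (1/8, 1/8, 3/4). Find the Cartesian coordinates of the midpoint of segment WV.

Barycentric coordinates of the midpoint are the average: (37/80, 9/80, 17/40).
Converting: (37/80)·X + (9/80)·Y + (17/40)·Z = (-643/160, 167/80).

(-643/160, 167/80)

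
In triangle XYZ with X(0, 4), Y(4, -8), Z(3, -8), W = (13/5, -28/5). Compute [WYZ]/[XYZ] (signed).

1/5

[XYZ] = ½·(0·(-8−(-8)) + 4·(-8−4) + 3·(4−(-8))) = ½·(0 − 48 + 36) = -6.
[WYZ] = ½·((13/5)·(-8−(-8)) + 4·(-8−(-28/5)) + 3·(-28/5−(-8))) = ½·(0 − 48/5 + 36/5) = -6/5, so the ratio is (-6/5)/(-6) = 1/5.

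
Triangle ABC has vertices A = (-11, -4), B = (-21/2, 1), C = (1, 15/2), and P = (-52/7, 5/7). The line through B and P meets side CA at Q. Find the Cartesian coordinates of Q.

Barycentric coordinates of P with respect to ABC: (3/7, 2/7, 2/7).
On side CA the B-coordinate is zero; dropping P's B-weight 2/7 and renormalizing the remaining 2/7 : 3/7 gives weights 2/5, 3/5 on C, A.
Q = (2/5)·(1, 15/2) + (3/5)·(-11, -4) = (-31/5, 3/5).

(-31/5, 3/5)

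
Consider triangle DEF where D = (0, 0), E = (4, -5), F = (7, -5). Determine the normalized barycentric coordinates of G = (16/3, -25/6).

(1/6, 1/6, 2/3)

Signed area of the reference triangle: [DEF] = ½·(0·(-5−(-5)) + 4·(-5−0) + 7·(0−(-5))) = ½·(0 − 20 + 35) = 15/2.
[GEF] = ½·((16/3)·(-5−(-5)) + 4·(-5−(-25/6)) + 7·(-25/6−(-5))) = ½·(0 − 10/3 + 35/6) = 5/4, so the D-coordinate is (5/4)/(15/2) = 1/6.
[DGF] = ½·(0·(-25/6−(-5)) + (16/3)·(-5−0) + 7·(0−(-25/6))) = ½·(0 − 80/3 + 175/6) = 5/4, so the E-coordinate is 1/6.
[DEG] = ½·(0·(-5−(-25/6)) + 4·(-25/6−0) + (16/3)·(0−(-5))) = ½·(0 − 50/3 + 80/3) = 5, so the F-coordinate is 2/3.
Check: 1/6 + 1/6 + 2/3 = 1.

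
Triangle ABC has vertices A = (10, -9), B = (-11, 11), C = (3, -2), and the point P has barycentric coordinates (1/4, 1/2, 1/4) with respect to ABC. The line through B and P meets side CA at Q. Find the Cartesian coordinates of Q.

Line BP meets CA where the B-coordinate vanishes; zeroing P's B-weight and renormalizing leaves C, A-weights 1/4 : 1/4 → (1/2, 1/2).
So Q = (1/2)·C + (1/2)·A = (13/2, -11/2).

(13/2, -11/2)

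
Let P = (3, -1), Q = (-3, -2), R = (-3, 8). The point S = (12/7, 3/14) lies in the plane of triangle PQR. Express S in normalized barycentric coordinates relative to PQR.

(11/14, 1/14, 1/7)

Signed area of the reference triangle: [PQR] = ½·(3·(-2−8) + (-3)·(8−(-1)) + (-3)·(-1−(-2))) = ½·(-30 − 27 − 3) = -30.
[SQR] = ½·((12/7)·(-2−8) + (-3)·(8−(3/14)) + (-3)·(3/14−(-2))) = ½·(-120/7 − 327/14 − 93/14) = -165/7, so the P-coordinate is (-165/7)/(-30) = 11/14.
[PSR] = ½·(3·(3/14−8) + (12/7)·(8−(-1)) + (-3)·(-1−(3/14))) = ½·(-327/14 + 108/7 + 51/14) = -15/7, so the Q-coordinate is 1/14.
[PQS] = ½·(3·(-2−(3/14)) + (-3)·(3/14−(-1)) + (12/7)·(-1−(-2))) = ½·(-93/14 − 51/14 + 12/7) = -30/7, so the R-coordinate is 1/7.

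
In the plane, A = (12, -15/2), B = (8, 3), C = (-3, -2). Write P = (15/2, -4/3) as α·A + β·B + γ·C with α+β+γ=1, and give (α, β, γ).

(1/3, 1/2, 1/6)

Signed area of the reference triangle: [ABC] = ½·(12·(3−(-2)) + 8·(-2−(-15/2)) + (-3)·(-15/2−3)) = ½·(60 + 44 + 63/2) = 271/4.
[PBC] = ½·((15/2)·(3−(-2)) + 8·(-2−(-4/3)) + (-3)·(-4/3−3)) = ½·(75/2 − 16/3 + 13) = 271/12, so the A-coordinate is (271/12)/(271/4) = 1/3.
[APC] = ½·(12·(-4/3−(-2)) + (15/2)·(-2−(-15/2)) + (-3)·(-15/2−(-4/3))) = ½·(8 + 165/4 + 37/2) = 271/8, so the B-coordinate is 1/2.
[ABP] = ½·(12·(3−(-4/3)) + 8·(-4/3−(-15/2)) + (15/2)·(-15/2−3)) = ½·(52 + 148/3 − 315/4) = 271/24, so the C-coordinate is 1/6.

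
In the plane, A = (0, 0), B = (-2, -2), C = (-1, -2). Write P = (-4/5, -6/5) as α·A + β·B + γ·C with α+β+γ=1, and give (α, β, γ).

(2/5, 1/5, 2/5)

Signed area of the reference triangle: [ABC] = ½·(0·(-2−(-2)) + (-2)·(-2−0) + (-1)·(0−(-2))) = ½·(0 + 4 − 2) = 1.
[PBC] = ½·((-4/5)·(-2−(-2)) + (-2)·(-2−(-6/5)) + (-1)·(-6/5−(-2))) = ½·(0 + 8/5 − 4/5) = 2/5, so the A-coordinate is (2/5)/1 = 2/5.
[APC] = ½·(0·(-6/5−(-2)) + (-4/5)·(-2−0) + (-1)·(0−(-6/5))) = ½·(0 + 8/5 − 6/5) = 1/5, so the B-coordinate is 1/5.
[ABP] = ½·(0·(-2−(-6/5)) + (-2)·(-6/5−0) + (-4/5)·(0−(-2))) = ½·(0 + 12/5 − 8/5) = 2/5, so the C-coordinate is 2/5.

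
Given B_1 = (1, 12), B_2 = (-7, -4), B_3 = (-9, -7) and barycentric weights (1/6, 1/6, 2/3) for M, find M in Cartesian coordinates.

(-7, -10/3)

M = (1/6)·B_1 + (1/6)·B_2 + (2/3)·B_3.
x-coordinate: (1/6)·1 + (1/6)·(-7) + (2/3)·(-9) = -7.
y-coordinate: (1/6)·12 + (1/6)·(-4) + (2/3)·(-7) = -10/3.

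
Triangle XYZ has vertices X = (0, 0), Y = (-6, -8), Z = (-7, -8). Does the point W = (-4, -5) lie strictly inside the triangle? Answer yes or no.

yes

Barycentric coordinates of W: (3/8, 3/8, 1/4).
The three coordinates are positive, positive, positive; a point is interior exactly when all three are positive.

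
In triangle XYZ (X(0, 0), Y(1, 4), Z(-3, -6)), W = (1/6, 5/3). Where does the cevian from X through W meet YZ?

(1/5, 2)

Barycentric coordinates of W with respect to XYZ: (1/6, 2/3, 1/6).
On side YZ the X-coordinate is zero; dropping W's X-weight 1/6 and renormalizing the remaining 2/3 : 1/6 gives weights 4/5, 1/5 on Y, Z.
V = (4/5)·(1, 4) + (1/5)·(-3, -6) = (1/5, 2).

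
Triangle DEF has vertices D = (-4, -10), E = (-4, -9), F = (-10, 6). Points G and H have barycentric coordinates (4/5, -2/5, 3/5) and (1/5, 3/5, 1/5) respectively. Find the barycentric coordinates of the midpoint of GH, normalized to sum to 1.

(1/2, 1/10, 2/5)

Since both coordinate triples sum to 1, the midpoint's barycentrics are the componentwise average.
(4/5+1/5)/2 = 1/2; similarly 1/10 and 2/5.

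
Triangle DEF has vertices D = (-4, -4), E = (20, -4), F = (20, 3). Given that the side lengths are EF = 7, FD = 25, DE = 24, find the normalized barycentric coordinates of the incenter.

(1/8, 25/56, 3/7)

The incenter has barycentric coordinates proportional to the opposite side lengths: (7 : 25 : 24).
Normalizing by 7+25+24 = 56 gives (1/8, 25/56, 3/7).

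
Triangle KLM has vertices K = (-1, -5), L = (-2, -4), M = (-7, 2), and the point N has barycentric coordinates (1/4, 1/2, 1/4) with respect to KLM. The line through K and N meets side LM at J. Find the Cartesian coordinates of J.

(-11/3, -2)

Line KN meets LM where the K-coordinate vanishes; zeroing N's K-weight and renormalizing leaves L, M-weights 1/2 : 1/4 → (2/3, 1/3).
So J = (2/3)·L + (1/3)·M = (-11/3, -2).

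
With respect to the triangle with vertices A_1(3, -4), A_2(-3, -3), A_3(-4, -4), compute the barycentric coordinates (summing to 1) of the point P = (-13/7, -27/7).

Signed area of the reference triangle: [A_1A_2A_3] = ½·(3·(-3−(-4)) + (-3)·(-4−(-4)) + (-4)·(-4−(-3))) = ½·(3 + 0 + 4) = 7/2.
[PA_2A_3] = ½·((-13/7)·(-3−(-4)) + (-3)·(-4−(-27/7)) + (-4)·(-27/7−(-3))) = ½·(-13/7 + 3/7 + 24/7) = 1, so the A_1-coordinate is 1/(7/2) = 2/7.
[A_1PA_3] = ½·(3·(-27/7−(-4)) + (-13/7)·(-4−(-4)) + (-4)·(-4−(-27/7))) = ½·(3/7 + 0 + 4/7) = 1/2, so the A_2-coordinate is 1/7.
[A_1A_2P] = ½·(3·(-3−(-27/7)) + (-3)·(-27/7−(-4)) + (-13/7)·(-4−(-3))) = ½·(18/7 − 3/7 + 13/7) = 2, so the A_3-coordinate is 4/7.
Check: 2/7 + 1/7 + 4/7 = 1.

(2/7, 1/7, 4/7)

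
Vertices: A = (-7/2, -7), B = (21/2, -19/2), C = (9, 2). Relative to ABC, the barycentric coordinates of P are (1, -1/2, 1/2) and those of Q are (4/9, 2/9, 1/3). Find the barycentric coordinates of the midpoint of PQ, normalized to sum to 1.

Since both coordinate triples sum to 1, the midpoint's barycentrics are the componentwise average.
(1+4/9)/2 = 13/18; similarly -5/36 and 5/12.

(13/18, -5/36, 5/12)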